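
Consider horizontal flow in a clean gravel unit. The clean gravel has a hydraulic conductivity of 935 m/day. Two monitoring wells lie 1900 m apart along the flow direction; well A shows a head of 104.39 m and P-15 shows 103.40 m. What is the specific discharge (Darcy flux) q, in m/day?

0.487

Hydraulic gradient i = (104.39 − 103.40) / 1900 = 0.99 / 1900 = 0.0005211.
Specific discharge q = K · i = 935.0 × 0.0005211 = 0.4872 m/day.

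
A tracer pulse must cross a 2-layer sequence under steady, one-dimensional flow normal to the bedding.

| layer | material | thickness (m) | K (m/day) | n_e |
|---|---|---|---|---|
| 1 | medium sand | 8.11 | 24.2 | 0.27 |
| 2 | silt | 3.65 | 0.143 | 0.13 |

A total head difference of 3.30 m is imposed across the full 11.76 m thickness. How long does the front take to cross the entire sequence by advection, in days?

20.9

With flow normal to the layers, continuity requires the same specific discharge q through every layer.
Σ(b_i/K_i) = 8.11/24.2 + 3.65/0.143 = 25.86 d.
q = Δh / Σ(b_i/K_i) = 3.30 / 25.86 = 0.1276 m/day.
In each layer the seepage velocity is v_i = q/n_i, so the layer transit time is t_i = b_i·n_i / q:
  layer 1 (medium sand): t_1 = 8.11 × 0.27 / 0.1276 = 17.16 d
  layer 2 (silt): t_2 = 3.65 × 0.13 / 0.1276 = 3.718 d
Total t = Σ t_i = 20.88 days.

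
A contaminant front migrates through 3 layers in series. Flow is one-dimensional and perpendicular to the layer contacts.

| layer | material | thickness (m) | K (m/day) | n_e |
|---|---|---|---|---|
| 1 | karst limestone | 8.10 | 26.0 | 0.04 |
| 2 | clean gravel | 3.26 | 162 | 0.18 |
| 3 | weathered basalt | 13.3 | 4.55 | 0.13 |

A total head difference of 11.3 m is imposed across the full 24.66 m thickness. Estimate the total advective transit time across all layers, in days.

0.760

With flow normal to the layers, continuity requires the same specific discharge q through every layer.
Σ(b_i/K_i) = 8.10/26.0 + 3.26/162 + 13.3/4.55 = 3.255 d.
q = Δh / Σ(b_i/K_i) = 11.3 / 3.255 = 3.472 m/day.
In each layer the seepage velocity is v_i = q/n_i, so the layer transit time is t_i = b_i·n_i / q:
  layer 1 (karst limestone): t_1 = 8.10 × 0.04 / 3.472 = 0.09332 d
  layer 2 (clean gravel): t_2 = 3.26 × 0.18 / 3.472 = 0.1690 d
  layer 3 (weathered basalt): t_3 = 13.3 × 0.13 / 3.472 = 0.4980 d
Total t = Σ t_i = 0.7603 days.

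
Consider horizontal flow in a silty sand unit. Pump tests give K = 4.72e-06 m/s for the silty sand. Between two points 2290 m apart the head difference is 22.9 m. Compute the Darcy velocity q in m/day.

Convert K: 4.72e-06 m/s × 86400 = 0.4078 m/day.
Hydraulic gradient i = Δh / L = 22.9 / 2290 = 0.01000.
Specific discharge q = K · i = 0.4078 × 0.01000 = 0.004078 m/day.

0.00408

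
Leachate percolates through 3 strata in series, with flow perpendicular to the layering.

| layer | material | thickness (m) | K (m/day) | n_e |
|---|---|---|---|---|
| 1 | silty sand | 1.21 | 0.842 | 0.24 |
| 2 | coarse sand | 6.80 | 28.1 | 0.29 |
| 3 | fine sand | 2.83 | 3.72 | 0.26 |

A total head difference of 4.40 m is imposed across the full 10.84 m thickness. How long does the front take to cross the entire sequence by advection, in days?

1.66

With flow normal to the layers, continuity requires the same specific discharge q through every layer.
Σ(b_i/K_i) = 1.21/0.842 + 6.80/28.1 + 2.83/3.72 = 2.440 d.
q = Δh / Σ(b_i/K_i) = 4.40 / 2.440 = 1.803 m/day.
In each layer the seepage velocity is v_i = q/n_i, so the layer transit time is t_i = b_i·n_i / q:
  layer 1 (silty sand): t_1 = 1.21 × 0.24 / 1.803 = 0.1610 d
  layer 2 (coarse sand): t_2 = 6.80 × 0.29 / 1.803 = 1.093 d
  layer 3 (fine sand): t_3 = 2.83 × 0.26 / 1.803 = 0.4080 d
Total t = Σ t_i = 1.663 days.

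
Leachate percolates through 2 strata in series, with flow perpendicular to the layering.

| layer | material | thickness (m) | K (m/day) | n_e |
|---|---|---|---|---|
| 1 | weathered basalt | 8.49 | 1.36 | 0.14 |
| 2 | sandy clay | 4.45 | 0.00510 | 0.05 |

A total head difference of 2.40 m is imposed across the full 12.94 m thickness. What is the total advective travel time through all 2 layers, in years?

With flow normal to the layers, continuity requires the same specific discharge q through every layer.
Σ(b_i/K_i) = 8.49/1.36 + 4.45/0.00510 = 878.8 d.
q = Δh / Σ(b_i/K_i) = 2.40 / 878.8 = 0.002731 m/day.
In each layer the seepage velocity is v_i = q/n_i, so the layer transit time is t_i = b_i·n_i / q:
  layer 1 (weathered basalt): t_1 = 8.49 × 0.14 / 0.002731 = 435.2 d
  layer 2 (sandy clay): t_2 = 4.45 × 0.05 / 0.002731 = 81.47 d
Total t = Σ t_i = 516.7 days = 1.415 years.

1.41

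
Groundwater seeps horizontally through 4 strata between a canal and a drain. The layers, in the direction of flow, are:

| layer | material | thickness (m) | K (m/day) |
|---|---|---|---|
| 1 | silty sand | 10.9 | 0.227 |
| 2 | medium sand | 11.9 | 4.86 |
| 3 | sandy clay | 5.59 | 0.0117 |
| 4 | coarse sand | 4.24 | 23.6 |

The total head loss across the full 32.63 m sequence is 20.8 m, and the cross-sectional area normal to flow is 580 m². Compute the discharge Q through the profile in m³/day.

22.8

Flow is perpendicular to layering, so the layers act in series and the equivalent K is the thickness-weighted harmonic mean.
Total thickness L = 10.9 + 11.9 + 5.59 + 4.24 = 32.63 m.
Σ(b_i/K_i) = 10.9/0.227 + 11.9/4.86 + 5.59/0.0117 + 4.24/23.6 = 528.4 d.
K_eq = L / Σ(b_i/K_i) = 32.63 / 528.4 = 0.06175 m/day.
Q = K_eq · A · (Δh/L) = 0.06175 × 580 × (20.8/32.63) = 22.83 m³/day.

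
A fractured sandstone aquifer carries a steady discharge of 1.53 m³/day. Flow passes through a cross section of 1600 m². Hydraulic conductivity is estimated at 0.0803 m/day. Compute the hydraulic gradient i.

0.0119

From Q = K·A·i, i = Q / (K·A) = 1.53 / (0.08030 × 1600) = 0.01191.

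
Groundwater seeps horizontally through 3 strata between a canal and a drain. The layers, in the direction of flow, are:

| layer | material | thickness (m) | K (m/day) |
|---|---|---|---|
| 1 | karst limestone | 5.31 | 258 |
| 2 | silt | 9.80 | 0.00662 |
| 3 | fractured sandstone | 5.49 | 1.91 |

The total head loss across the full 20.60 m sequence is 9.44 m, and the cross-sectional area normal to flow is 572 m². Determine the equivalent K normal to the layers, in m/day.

0.0139

Flow is perpendicular to layering, so the layers act in series and the equivalent K is the thickness-weighted harmonic mean.
Total thickness L = 5.31 + 9.80 + 5.49 = 20.60 m.
Σ(b_i/K_i) = 5.31/258 + 9.80/0.00662 + 5.49/1.91 = 1483 d.
K_eq = L / Σ(b_i/K_i) = 20.60 / 1483 = 0.01389 m/day.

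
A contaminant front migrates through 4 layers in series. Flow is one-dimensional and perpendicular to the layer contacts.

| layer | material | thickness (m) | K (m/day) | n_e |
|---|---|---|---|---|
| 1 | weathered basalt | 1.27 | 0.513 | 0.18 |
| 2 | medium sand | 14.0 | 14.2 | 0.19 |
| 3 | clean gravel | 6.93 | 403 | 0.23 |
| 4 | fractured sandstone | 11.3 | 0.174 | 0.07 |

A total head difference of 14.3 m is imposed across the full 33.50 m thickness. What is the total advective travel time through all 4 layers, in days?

With flow normal to the layers, continuity requires the same specific discharge q through every layer.
Σ(b_i/K_i) = 1.27/0.513 + 14.0/14.2 + 6.93/403 + 11.3/0.174 = 68.42 d.
q = Δh / Σ(b_i/K_i) = 14.3 / 68.42 = 0.2090 m/day.
In each layer the seepage velocity is v_i = q/n_i, so the layer transit time is t_i = b_i·n_i / q:
  layer 1 (weathered basalt): t_1 = 1.27 × 0.18 / 0.2090 = 1.094 d
  layer 2 (medium sand): t_2 = 14.0 × 0.19 / 0.2090 = 12.73 d
  layer 3 (clean gravel): t_3 = 6.93 × 0.23 / 0.2090 = 7.626 d
  layer 4 (fractured sandstone): t_4 = 11.3 × 0.07 / 0.2090 = 3.785 d
Total t = Σ t_i = 25.23 days.

25.2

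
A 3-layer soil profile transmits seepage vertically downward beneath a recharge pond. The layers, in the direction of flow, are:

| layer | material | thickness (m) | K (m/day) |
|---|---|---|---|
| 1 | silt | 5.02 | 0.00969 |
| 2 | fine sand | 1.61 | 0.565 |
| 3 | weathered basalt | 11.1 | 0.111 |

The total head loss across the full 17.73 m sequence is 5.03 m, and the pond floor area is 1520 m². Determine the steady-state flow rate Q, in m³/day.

Flow is perpendicular to layering, so the layers act in series and the equivalent K is the thickness-weighted harmonic mean.
Total thickness L = 5.02 + 1.61 + 11.1 = 17.73 m.
Σ(b_i/K_i) = 5.02/0.00969 + 1.61/0.565 + 11.1/0.111 = 620.9 d.
K_eq = L / Σ(b_i/K_i) = 17.73 / 620.9 = 0.02855 m/day.
Q = K_eq · A · (Δh/L) = 0.02855 × 1520 × (5.03/17.73) = 12.31 m³/day.

12.3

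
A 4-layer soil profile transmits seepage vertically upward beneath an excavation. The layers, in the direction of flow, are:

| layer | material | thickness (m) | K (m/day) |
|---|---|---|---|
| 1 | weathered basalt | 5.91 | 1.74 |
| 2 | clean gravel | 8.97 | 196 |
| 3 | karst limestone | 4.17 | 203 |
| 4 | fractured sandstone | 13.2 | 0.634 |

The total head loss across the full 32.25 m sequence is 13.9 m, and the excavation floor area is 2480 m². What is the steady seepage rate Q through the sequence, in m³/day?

Flow is perpendicular to layering, so the layers act in series and the equivalent K is the thickness-weighted harmonic mean.
Total thickness L = 5.91 + 8.97 + 4.17 + 13.2 = 32.25 m.
Σ(b_i/K_i) = 5.91/1.74 + 8.97/196 + 4.17/203 + 13.2/0.634 = 24.28 d.
K_eq = L / Σ(b_i/K_i) = 32.25 / 24.28 = 1.328 m/day.
Q = K_eq · A · (Δh/L) = 1.328 × 2480 × (13.9/32.25) = 1420 m³/day.

1420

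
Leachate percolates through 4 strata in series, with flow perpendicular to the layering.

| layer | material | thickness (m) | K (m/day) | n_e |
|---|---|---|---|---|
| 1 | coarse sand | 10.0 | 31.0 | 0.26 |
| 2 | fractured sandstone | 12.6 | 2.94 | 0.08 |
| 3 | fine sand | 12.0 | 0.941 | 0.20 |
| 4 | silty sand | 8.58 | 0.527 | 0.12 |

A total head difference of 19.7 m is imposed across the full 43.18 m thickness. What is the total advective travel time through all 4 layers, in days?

12.0

With flow normal to the layers, continuity requires the same specific discharge q through every layer.
Σ(b_i/K_i) = 10.0/31.0 + 12.6/2.94 + 12.0/0.941 + 8.58/0.527 = 33.64 d.
q = Δh / Σ(b_i/K_i) = 19.7 / 33.64 = 0.5856 m/day.
In each layer the seepage velocity is v_i = q/n_i, so the layer transit time is t_i = b_i·n_i / q:
  layer 1 (coarse sand): t_1 = 10.0 × 0.26 / 0.5856 = 4.440 d
  layer 2 (fractured sandstone): t_2 = 12.6 × 0.08 / 0.5856 = 1.721 d
  layer 3 (fine sand): t_3 = 12.0 × 0.20 / 0.5856 = 4.098 d
  layer 4 (silty sand): t_4 = 8.58 × 0.12 / 0.5856 = 1.758 d
Total t = Σ t_i = 12.02 days.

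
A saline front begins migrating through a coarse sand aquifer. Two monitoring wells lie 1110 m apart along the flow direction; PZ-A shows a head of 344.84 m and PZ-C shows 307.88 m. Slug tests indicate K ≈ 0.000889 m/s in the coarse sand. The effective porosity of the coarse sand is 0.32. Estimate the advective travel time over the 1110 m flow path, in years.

Convert K: 0.000889 m/s × 86400 = 76.81 m/day.
Hydraulic gradient i = (344.84 − 307.88) / 1110 = 36.96 / 1110 = 0.03330.
Darcy flux q = K · i = 76.81 × 0.03330 = 2.558 m/day.
Seepage velocity v = q / n_e = 2.558 / 0.32 = 7.992 m/day.
Travel time t = L / v = 1110 / 7.992 = 138.9 days = 0.3802 years.

0.380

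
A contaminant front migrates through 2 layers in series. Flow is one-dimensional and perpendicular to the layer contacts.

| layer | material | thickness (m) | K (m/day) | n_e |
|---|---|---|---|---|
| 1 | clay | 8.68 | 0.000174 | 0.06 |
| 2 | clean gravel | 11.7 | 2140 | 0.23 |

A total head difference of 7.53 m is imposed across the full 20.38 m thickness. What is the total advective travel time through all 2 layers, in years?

58.3

With flow normal to the layers, continuity requires the same specific discharge q through every layer.
Σ(b_i/K_i) = 8.68/0.000174 + 11.7/2140 = 49885 d.
q = Δh / Σ(b_i/K_i) = 7.53 / 49885 = 0.0001509 m/day.
In each layer the seepage velocity is v_i = q/n_i, so the layer transit time is t_i = b_i·n_i / q:
  layer 1 (clay): t_1 = 8.68 × 0.06 / 0.0001509 = 3450 d
  layer 2 (clean gravel): t_2 = 11.7 × 0.23 / 0.0001509 = 17827 d
Total t = Σ t_i = 21278 days = 58.26 years.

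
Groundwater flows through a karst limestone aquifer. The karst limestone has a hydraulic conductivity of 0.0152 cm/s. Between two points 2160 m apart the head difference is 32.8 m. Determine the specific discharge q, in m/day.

0.199

Convert K: 0.0152 cm/s × 864 = 13.13 m/day.
Hydraulic gradient i = Δh / L = 32.8 / 2160 = 0.01519.
Specific discharge q = K · i = 13.13 × 0.01519 = 0.1994 m/day.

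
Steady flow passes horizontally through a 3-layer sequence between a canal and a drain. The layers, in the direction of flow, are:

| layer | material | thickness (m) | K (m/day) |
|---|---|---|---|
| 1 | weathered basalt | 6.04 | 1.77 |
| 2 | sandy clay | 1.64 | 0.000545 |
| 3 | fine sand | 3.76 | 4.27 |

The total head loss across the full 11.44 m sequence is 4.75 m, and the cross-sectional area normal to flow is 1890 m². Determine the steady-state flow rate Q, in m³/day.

Flow is perpendicular to layering, so the layers act in series and the equivalent K is the thickness-weighted harmonic mean.
Total thickness L = 6.04 + 1.64 + 3.76 = 11.44 m.
Σ(b_i/K_i) = 6.04/1.77 + 1.64/0.000545 + 3.76/4.27 = 3013 d.
K_eq = L / Σ(b_i/K_i) = 11.44 / 3013 = 0.003796 m/day.
Q = K_eq · A · (Δh/L) = 0.003796 × 1890 × (4.75/11.44) = 2.979 m³/day.

2.98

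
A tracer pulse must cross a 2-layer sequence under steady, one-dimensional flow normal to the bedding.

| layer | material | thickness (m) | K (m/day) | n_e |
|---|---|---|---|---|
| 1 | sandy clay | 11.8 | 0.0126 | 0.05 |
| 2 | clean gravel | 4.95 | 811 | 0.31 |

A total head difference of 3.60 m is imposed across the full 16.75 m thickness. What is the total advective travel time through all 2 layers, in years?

1.51

With flow normal to the layers, continuity requires the same specific discharge q through every layer.
Σ(b_i/K_i) = 11.8/0.0126 + 4.95/811 = 936.5 d.
q = Δh / Σ(b_i/K_i) = 3.60 / 936.5 = 0.003844 m/day.
In each layer the seepage velocity is v_i = q/n_i, so the layer transit time is t_i = b_i·n_i / q:
  layer 1 (sandy clay): t_1 = 11.8 × 0.05 / 0.003844 = 153.5 d
  layer 2 (clean gravel): t_2 = 4.95 × 0.31 / 0.003844 = 399.2 d
Total t = Σ t_i = 552.7 days = 1.513 years.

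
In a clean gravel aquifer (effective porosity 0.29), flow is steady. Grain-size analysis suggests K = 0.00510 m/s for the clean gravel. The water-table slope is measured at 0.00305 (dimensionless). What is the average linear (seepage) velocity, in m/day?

4.63

Convert K: 0.00510 m/s × 86400 = 440.6 m/day.
Hydraulic gradient i = 0.00305.
Darcy flux q = K · i = 440.6 × 0.003050 = 1.344 m/day.
Seepage velocity v = q / n_e = 1.344 / 0.29 = 4.634 m/day.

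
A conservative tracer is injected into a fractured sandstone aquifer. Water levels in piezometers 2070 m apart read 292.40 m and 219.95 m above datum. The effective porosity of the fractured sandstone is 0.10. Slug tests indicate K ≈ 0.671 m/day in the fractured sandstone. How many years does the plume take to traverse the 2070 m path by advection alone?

Hydraulic gradient i = (292.40 − 219.95) / 2070 = 72.45 / 2070 = 0.03500.
Darcy flux q = K · i = 0.6710 × 0.03500 = 0.02349 m/day.
Seepage velocity v = q / n_e = 0.02349 / 0.10 = 0.2349 m/day.
Travel time t = L / v = 2070 / 0.2349 = 8814 days = 24.13 years.

24.1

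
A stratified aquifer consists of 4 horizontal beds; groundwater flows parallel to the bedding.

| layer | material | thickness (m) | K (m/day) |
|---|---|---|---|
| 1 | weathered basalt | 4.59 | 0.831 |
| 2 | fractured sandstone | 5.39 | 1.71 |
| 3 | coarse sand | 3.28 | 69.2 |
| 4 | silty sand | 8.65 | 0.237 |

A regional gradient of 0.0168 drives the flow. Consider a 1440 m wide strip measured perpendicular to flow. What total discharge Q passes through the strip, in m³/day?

5860

Flow is parallel to layering, so each bed carries its own Darcy discharge and the transmissivities add.
Σ(K_i·b_i) = 0.831×4.59 + 1.71×5.39 + 69.2×3.28 + 0.237×8.65 = 242.1 m²/day.
Hydraulic gradient i = 0.0168.
Q = Σ(K_i·b_i) · W · i = 242.1 × 1440 × 0.01680 = 5856 m³/day.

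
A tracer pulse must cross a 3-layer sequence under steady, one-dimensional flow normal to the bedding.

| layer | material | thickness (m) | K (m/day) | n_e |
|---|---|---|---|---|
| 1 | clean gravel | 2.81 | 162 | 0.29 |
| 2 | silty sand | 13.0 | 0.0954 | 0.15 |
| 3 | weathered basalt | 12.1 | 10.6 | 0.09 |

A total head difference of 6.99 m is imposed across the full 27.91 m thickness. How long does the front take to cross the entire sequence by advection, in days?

75.8

With flow normal to the layers, continuity requires the same specific discharge q through every layer.
Σ(b_i/K_i) = 2.81/162 + 13.0/0.0954 + 12.1/10.6 = 137.4 d.
q = Δh / Σ(b_i/K_i) = 6.99 / 137.4 = 0.05086 m/day.
In each layer the seepage velocity is v_i = q/n_i, so the layer transit time is t_i = b_i·n_i / q:
  layer 1 (clean gravel): t_1 = 2.81 × 0.29 / 0.05086 = 16.02 d
  layer 2 (silty sand): t_2 = 13.0 × 0.15 / 0.05086 = 38.34 d
  layer 3 (weathered basalt): t_3 = 12.1 × 0.09 / 0.05086 = 21.41 d
Total t = Σ t_i = 75.77 days.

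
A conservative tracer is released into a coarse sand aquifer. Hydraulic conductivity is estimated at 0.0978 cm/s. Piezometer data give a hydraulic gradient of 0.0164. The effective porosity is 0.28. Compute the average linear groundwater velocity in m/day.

4.95

Convert K: 0.0978 cm/s × 864 = 84.50 m/day.
Hydraulic gradient i = 0.0164.
Darcy flux q = K · i = 84.50 × 0.01640 = 1.386 m/day.
Seepage velocity v = q / n_e = 1.386 / 0.28 = 4.949 m/day.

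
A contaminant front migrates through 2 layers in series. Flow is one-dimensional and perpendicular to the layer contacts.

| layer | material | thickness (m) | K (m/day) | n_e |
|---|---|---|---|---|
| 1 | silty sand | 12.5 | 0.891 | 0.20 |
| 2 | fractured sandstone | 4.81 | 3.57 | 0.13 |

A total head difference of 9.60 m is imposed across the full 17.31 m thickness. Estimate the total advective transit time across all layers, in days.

5.01

With flow normal to the layers, continuity requires the same specific discharge q through every layer.
Σ(b_i/K_i) = 12.5/0.891 + 4.81/3.57 = 15.38 d.
q = Δh / Σ(b_i/K_i) = 9.60 / 15.38 = 0.6243 m/day.
In each layer the seepage velocity is v_i = q/n_i, so the layer transit time is t_i = b_i·n_i / q:
  layer 1 (silty sand): t_1 = 12.5 × 0.20 / 0.6243 = 4.004 d
  layer 2 (fractured sandstone): t_2 = 4.81 × 0.13 / 0.6243 = 1.002 d
Total t = Σ t_i = 5.006 days.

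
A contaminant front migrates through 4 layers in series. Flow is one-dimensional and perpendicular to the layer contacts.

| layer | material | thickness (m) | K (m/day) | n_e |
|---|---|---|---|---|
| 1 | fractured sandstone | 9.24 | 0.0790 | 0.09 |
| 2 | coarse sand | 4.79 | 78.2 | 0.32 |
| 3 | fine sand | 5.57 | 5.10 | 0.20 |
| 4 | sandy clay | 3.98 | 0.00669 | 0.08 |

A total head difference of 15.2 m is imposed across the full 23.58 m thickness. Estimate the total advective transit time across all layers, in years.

0.488

With flow normal to the layers, continuity requires the same specific discharge q through every layer.
Σ(b_i/K_i) = 9.24/0.0790 + 4.79/78.2 + 5.57/5.10 + 3.98/0.00669 = 713.0 d.
q = Δh / Σ(b_i/K_i) = 15.2 / 713.0 = 0.02132 m/day.
In each layer the seepage velocity is v_i = q/n_i, so the layer transit time is t_i = b_i·n_i / q:
  layer 1 (fractured sandstone): t_1 = 9.24 × 0.09 / 0.02132 = 39.01 d
  layer 2 (coarse sand): t_2 = 4.79 × 0.32 / 0.02132 = 71.90 d
  layer 3 (fine sand): t_3 = 5.57 × 0.20 / 0.02132 = 52.26 d
  layer 4 (sandy clay): t_4 = 3.98 × 0.08 / 0.02132 = 14.94 d
Total t = Σ t_i = 178.1 days = 0.4876 years.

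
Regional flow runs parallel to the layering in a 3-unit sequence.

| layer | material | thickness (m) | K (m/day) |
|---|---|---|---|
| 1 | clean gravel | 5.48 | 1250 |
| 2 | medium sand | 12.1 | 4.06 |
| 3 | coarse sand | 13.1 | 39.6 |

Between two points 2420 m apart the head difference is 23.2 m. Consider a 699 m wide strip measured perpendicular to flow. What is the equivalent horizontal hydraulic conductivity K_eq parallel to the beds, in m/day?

242

Flow is parallel to layering, so each bed carries its own Darcy discharge and the transmissivities add.
Σ(K_i·b_i) = 1250×5.48 + 4.06×12.1 + 39.6×13.1 = 7418 m²/day.
Total thickness b = 30.68 m, so K_eq = Σ(K_i·b_i)/b = 241.8 m/day.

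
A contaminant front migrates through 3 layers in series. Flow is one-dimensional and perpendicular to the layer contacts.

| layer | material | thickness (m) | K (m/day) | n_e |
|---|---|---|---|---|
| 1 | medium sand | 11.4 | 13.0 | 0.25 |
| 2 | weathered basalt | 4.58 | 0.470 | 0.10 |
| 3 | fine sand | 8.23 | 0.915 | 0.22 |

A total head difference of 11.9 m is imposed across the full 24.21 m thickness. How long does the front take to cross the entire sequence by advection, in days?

8.44

With flow normal to the layers, continuity requires the same specific discharge q through every layer.
Σ(b_i/K_i) = 11.4/13.0 + 4.58/0.470 + 8.23/0.915 = 19.62 d.
q = Δh / Σ(b_i/K_i) = 11.9 / 19.62 = 0.6066 m/day.
In each layer the seepage velocity is v_i = q/n_i, so the layer transit time is t_i = b_i·n_i / q:
  layer 1 (medium sand): t_1 = 11.4 × 0.25 / 0.6066 = 4.698 d
  layer 2 (weathered basalt): t_2 = 4.58 × 0.10 / 0.6066 = 0.7550 d
  layer 3 (fine sand): t_3 = 8.23 × 0.22 / 0.6066 = 2.985 d
Total t = Σ t_i = 8.438 days.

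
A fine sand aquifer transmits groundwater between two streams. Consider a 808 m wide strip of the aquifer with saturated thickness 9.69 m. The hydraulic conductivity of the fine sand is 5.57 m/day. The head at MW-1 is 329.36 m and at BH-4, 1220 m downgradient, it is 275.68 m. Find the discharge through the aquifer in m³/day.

Cross-sectional area A = 808 × 9.69 = 7830 m².
Hydraulic gradient i = (329.36 − 275.68) / 1220 = 53.68 / 1220 = 0.04400.
Darcy's law: Q = K · A · i = 5.570 × 7830 × 0.04400 = 1919 m³/day.

1920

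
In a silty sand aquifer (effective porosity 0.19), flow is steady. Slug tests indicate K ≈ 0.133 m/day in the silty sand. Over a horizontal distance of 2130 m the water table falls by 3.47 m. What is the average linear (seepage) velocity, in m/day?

0.00114

Hydraulic gradient i = Δh / L = 3.47 / 2130 = 0.001629.
Darcy flux q = K · i = 0.1330 × 0.001629 = 0.0002167 m/day.
Seepage velocity v = q / n_e = 0.0002167 / 0.19 = 0.001140 m/day.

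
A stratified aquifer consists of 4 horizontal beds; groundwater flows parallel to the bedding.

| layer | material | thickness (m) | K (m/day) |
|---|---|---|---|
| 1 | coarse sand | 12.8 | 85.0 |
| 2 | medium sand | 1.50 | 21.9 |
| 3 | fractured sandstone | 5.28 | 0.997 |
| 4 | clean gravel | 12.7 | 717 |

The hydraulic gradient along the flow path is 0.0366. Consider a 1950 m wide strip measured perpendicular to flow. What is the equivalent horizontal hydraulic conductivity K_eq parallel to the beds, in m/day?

Flow is parallel to layering, so each bed carries its own Darcy discharge and the transmissivities add.
Σ(K_i·b_i) = 85.0×12.8 + 21.9×1.50 + 0.997×5.28 + 717×12.7 = 10232 m²/day.
Total thickness b = 32.28 m, so K_eq = Σ(K_i·b_i)/b = 317.0 m/day.

317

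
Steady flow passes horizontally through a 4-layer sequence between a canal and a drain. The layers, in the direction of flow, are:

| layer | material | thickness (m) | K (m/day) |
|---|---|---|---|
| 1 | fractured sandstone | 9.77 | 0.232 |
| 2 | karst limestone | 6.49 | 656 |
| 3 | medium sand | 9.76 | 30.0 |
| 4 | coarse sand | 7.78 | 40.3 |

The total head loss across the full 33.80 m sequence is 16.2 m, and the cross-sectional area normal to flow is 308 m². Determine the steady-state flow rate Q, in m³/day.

Flow is perpendicular to layering, so the layers act in series and the equivalent K is the thickness-weighted harmonic mean.
Total thickness L = 9.77 + 6.49 + 9.76 + 7.78 = 33.80 m.
Σ(b_i/K_i) = 9.77/0.232 + 6.49/656 + 9.76/30.0 + 7.78/40.3 = 42.64 d.
K_eq = L / Σ(b_i/K_i) = 33.80 / 42.64 = 0.7927 m/day.
Q = K_eq · A · (Δh/L) = 0.7927 × 308 × (16.2/33.80) = 117.0 m³/day.

117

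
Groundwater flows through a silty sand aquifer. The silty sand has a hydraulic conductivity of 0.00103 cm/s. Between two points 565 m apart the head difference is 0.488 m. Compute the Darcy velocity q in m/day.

Convert K: 0.00103 cm/s × 864 = 0.8899 m/day.
Hydraulic gradient i = Δh / L = 0.488 / 565 = 0.0008637.
Specific discharge q = K · i = 0.8899 × 0.0008637 = 0.0007686 m/day.

0.000769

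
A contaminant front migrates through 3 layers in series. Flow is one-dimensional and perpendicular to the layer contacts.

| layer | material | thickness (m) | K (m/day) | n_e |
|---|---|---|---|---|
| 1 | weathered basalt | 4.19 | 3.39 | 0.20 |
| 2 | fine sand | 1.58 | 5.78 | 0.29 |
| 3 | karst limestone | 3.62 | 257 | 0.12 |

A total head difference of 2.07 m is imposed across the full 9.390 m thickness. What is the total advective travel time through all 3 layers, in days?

With flow normal to the layers, continuity requires the same specific discharge q through every layer.
Σ(b_i/K_i) = 4.19/3.39 + 1.58/5.78 + 3.62/257 = 1.523 d.
q = Δh / Σ(b_i/K_i) = 2.07 / 1.523 = 1.359 m/day.
In each layer the seepage velocity is v_i = q/n_i, so the layer transit time is t_i = b_i·n_i / q:
  layer 1 (weathered basalt): t_1 = 4.19 × 0.20 / 1.359 = 0.6167 d
  layer 2 (fine sand): t_2 = 1.58 × 0.29 / 1.359 = 0.3372 d
  layer 3 (karst limestone): t_3 = 3.62 × 0.12 / 1.359 = 0.3197 d
Total t = Σ t_i = 1.274 days.

1.27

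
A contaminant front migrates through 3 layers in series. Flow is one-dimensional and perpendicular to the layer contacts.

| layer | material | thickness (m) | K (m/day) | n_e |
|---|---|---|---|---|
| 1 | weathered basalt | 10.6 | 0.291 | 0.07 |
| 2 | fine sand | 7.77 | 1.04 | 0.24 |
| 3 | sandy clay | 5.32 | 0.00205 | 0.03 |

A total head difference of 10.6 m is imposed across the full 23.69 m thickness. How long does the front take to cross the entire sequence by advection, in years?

With flow normal to the layers, continuity requires the same specific discharge q through every layer.
Σ(b_i/K_i) = 10.6/0.291 + 7.77/1.04 + 5.32/0.00205 = 2639 d.
q = Δh / Σ(b_i/K_i) = 10.6 / 2639 = 0.004017 m/day.
In each layer the seepage velocity is v_i = q/n_i, so the layer transit time is t_i = b_i·n_i / q:
  layer 1 (weathered basalt): t_1 = 10.6 × 0.07 / 0.004017 = 184.7 d
  layer 2 (fine sand): t_2 = 7.77 × 0.24 / 0.004017 = 464.3 d
  layer 3 (sandy clay): t_3 = 5.32 × 0.03 / 0.004017 = 39.73 d
Total t = Σ t_i = 688.7 days = 1.886 years.

1.89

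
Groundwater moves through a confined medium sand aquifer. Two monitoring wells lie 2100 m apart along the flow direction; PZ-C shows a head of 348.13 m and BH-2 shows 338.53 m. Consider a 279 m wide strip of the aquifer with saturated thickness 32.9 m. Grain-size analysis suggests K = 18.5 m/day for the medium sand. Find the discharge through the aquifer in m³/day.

Cross-sectional area A = 279 × 32.9 = 9179 m².
Hydraulic gradient i = (348.13 − 338.53) / 2100 = 9.6 / 2100 = 0.004571.
Darcy's law: Q = K · A · i = 18.50 × 9179 × 0.004571 = 776.3 m³/day.

776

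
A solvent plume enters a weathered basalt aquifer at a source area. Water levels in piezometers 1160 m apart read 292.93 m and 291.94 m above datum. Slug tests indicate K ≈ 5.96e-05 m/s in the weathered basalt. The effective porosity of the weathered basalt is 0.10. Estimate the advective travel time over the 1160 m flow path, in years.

Convert K: 5.96e-05 m/s × 86400 = 5.149 m/day.
Hydraulic gradient i = (292.93 − 291.94) / 1160 = 0.99 / 1160 = 0.0008534.
Darcy flux q = K · i = 5.149 × 0.0008534 = 0.004395 m/day.
Seepage velocity v = q / n_e = 0.004395 / 0.10 = 0.04395 m/day.
Travel time t = L / v = 1160 / 0.04395 = 26395 days = 72.27 years.

72.3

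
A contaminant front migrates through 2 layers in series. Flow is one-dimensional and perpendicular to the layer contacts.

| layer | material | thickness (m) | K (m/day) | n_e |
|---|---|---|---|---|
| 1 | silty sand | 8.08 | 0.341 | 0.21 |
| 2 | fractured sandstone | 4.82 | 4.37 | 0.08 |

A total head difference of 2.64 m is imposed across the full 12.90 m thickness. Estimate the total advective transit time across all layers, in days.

19.6

With flow normal to the layers, continuity requires the same specific discharge q through every layer.
Σ(b_i/K_i) = 8.08/0.341 + 4.82/4.37 = 24.80 d.
q = Δh / Σ(b_i/K_i) = 2.64 / 24.80 = 0.1065 m/day.
In each layer the seepage velocity is v_i = q/n_i, so the layer transit time is t_i = b_i·n_i / q:
  layer 1 (silty sand): t_1 = 8.08 × 0.21 / 0.1065 = 15.94 d
  layer 2 (fractured sandstone): t_2 = 4.82 × 0.08 / 0.1065 = 3.622 d
Total t = Σ t_i = 19.56 days.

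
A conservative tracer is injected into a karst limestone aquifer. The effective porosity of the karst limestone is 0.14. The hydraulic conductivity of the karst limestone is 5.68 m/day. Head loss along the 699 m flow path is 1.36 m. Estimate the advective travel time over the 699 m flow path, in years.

Hydraulic gradient i = Δh / L = 1.36 / 699 = 0.001946.
Darcy flux q = K · i = 5.680 × 0.001946 = 0.01105 m/day.
Seepage velocity v = q / n_e = 0.01105 / 0.14 = 0.07894 m/day.
Travel time t = L / v = 699 / 0.07894 = 8855 days = 24.24 years.

24.2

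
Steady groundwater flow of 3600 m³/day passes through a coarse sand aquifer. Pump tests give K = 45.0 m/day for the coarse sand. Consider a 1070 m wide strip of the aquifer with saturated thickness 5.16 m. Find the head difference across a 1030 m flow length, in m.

14.9

Cross-sectional area A = 1070 × 5.16 = 5521 m².
From Q = K·A·i, i = Q / (K·A) = 3600 / (45.00 × 5521) = 0.01449.
Head loss Δh = i · L = 0.01449 × 1030 = 14.92 m.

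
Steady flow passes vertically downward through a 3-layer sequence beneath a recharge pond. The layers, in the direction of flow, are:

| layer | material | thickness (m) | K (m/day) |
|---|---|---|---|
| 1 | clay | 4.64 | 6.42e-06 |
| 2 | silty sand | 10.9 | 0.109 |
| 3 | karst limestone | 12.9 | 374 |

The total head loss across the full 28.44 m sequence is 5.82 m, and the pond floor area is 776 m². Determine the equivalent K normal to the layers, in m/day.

3.93e-05

Flow is perpendicular to layering, so the layers act in series and the equivalent K is the thickness-weighted harmonic mean.
Total thickness L = 4.64 + 10.9 + 12.9 = 28.44 m.
Σ(b_i/K_i) = 4.64/6.42e-06 + 10.9/0.109 + 12.9/374 = 7.228e+05 d.
K_eq = L / Σ(b_i/K_i) = 28.44 / 7.228e+05 = 3.934e-05 m/day.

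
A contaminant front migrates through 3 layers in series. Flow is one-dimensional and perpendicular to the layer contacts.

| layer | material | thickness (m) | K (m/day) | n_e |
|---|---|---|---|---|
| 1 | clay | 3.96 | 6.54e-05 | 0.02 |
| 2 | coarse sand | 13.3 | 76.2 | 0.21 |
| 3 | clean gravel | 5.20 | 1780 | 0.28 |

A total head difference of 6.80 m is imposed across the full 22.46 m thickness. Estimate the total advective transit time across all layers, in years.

With flow normal to the layers, continuity requires the same specific discharge q through every layer.
Σ(b_i/K_i) = 3.96/6.54e-05 + 13.3/76.2 + 5.20/1780 = 60551 d.
q = Δh / Σ(b_i/K_i) = 6.80 / 60551 = 0.0001123 m/day.
In each layer the seepage velocity is v_i = q/n_i, so the layer transit time is t_i = b_i·n_i / q:
  layer 1 (clay): t_1 = 3.96 × 0.02 / 0.0001123 = 705.2 d
  layer 2 (coarse sand): t_2 = 13.3 × 0.21 / 0.0001123 = 24870 d
  layer 3 (clean gravel): t_3 = 5.20 × 0.28 / 0.0001123 = 12965 d
Total t = Σ t_i = 38540 days = 105.5 years.

106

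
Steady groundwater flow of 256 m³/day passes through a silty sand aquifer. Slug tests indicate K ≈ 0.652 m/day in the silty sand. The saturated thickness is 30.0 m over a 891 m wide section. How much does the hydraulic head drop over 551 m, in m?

8.09

Cross-sectional area A = 891 × 30.0 = 26730 m².
From Q = K·A·i, i = Q / (K·A) = 256 / (0.6520 × 26730) = 0.01469.
Head loss Δh = i · L = 0.01469 × 551 = 8.094 m.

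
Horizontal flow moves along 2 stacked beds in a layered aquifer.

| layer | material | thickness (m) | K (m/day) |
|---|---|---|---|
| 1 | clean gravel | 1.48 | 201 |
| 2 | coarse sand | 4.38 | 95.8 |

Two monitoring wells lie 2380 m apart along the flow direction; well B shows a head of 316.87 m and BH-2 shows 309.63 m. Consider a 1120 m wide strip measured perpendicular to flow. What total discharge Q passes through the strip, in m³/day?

Flow is parallel to layering, so each bed carries its own Darcy discharge and the transmissivities add.
Σ(K_i·b_i) = 201×1.48 + 95.8×4.38 = 717.1 m²/day.
Hydraulic gradient i = (316.87 − 309.63) / 2380 = 7.24 / 2380 = 0.003042.
Q = Σ(K_i·b_i) · W · i = 717.1 × 1120 × 0.003042 = 2443 m³/day.

2440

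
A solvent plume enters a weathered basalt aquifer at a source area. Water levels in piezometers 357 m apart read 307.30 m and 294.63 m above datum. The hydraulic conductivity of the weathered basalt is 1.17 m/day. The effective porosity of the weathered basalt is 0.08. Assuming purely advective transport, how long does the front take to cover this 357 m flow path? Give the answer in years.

Hydraulic gradient i = (307.30 − 294.63) / 357 = 12.67 / 357 = 0.03549.
Darcy flux q = K · i = 1.170 × 0.03549 = 0.04152 m/day.
Seepage velocity v = q / n_e = 0.04152 / 0.08 = 0.5190 m/day.
Travel time t = L / v = 357 / 0.5190 = 687.8 days = 1.883 years.

1.88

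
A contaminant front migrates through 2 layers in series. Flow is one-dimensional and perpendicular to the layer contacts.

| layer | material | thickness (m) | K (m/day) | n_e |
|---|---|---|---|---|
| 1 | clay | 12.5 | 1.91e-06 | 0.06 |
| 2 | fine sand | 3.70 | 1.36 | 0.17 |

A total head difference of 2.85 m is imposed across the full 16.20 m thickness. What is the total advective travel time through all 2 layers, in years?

With flow normal to the layers, continuity requires the same specific discharge q through every layer.
Σ(b_i/K_i) = 12.5/1.91e-06 + 3.70/1.36 = 6.545e+06 d.
q = Δh / Σ(b_i/K_i) = 2.85 / 6.545e+06 = 4.355e-07 m/day.
In each layer the seepage velocity is v_i = q/n_i, so the layer transit time is t_i = b_i·n_i / q:
  layer 1 (clay): t_1 = 12.5 × 0.06 / 4.355e-07 = 1.722e+06 d
  layer 2 (fine sand): t_2 = 3.70 × 0.17 / 4.355e-07 = 1.444e+06 d
Total t = Σ t_i = 3.167e+06 days = 8670 years.

8670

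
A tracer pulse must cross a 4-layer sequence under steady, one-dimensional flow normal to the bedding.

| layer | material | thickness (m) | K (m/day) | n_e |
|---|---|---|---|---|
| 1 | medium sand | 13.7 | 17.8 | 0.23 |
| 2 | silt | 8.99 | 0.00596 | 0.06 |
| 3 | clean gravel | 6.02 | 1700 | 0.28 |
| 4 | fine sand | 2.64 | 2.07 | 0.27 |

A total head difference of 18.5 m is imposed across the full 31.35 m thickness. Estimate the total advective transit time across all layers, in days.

497

With flow normal to the layers, continuity requires the same specific discharge q through every layer.
Σ(b_i/K_i) = 13.7/17.8 + 8.99/0.00596 + 6.02/1700 + 2.64/2.07 = 1510 d.
q = Δh / Σ(b_i/K_i) = 18.5 / 1510 = 0.01225 m/day.
In each layer the seepage velocity is v_i = q/n_i, so the layer transit time is t_i = b_i·n_i / q:
  layer 1 (medium sand): t_1 = 13.7 × 0.23 / 0.01225 = 257.3 d
  layer 2 (silt): t_2 = 8.99 × 0.06 / 0.01225 = 44.04 d
  layer 3 (clean gravel): t_3 = 6.02 × 0.28 / 0.01225 = 137.6 d
  layer 4 (fine sand): t_4 = 2.64 × 0.27 / 0.01225 = 58.20 d
Total t = Σ t_i = 497.1 days.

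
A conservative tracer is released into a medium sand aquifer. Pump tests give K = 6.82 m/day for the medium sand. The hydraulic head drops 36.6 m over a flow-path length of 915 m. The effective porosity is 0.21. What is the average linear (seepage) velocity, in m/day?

1.30

Hydraulic gradient i = Δh / L = 36.6 / 915 = 0.04000.
Darcy flux q = K · i = 6.820 × 0.04000 = 0.2728 m/day.
Seepage velocity v = q / n_e = 0.2728 / 0.21 = 1.299 m/day.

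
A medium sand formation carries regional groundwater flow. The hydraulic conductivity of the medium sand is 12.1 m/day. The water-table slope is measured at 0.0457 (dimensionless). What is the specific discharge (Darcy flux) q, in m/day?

0.553

Hydraulic gradient i = 0.0457.
Specific discharge q = K · i = 12.10 × 0.04570 = 0.5530 m/day.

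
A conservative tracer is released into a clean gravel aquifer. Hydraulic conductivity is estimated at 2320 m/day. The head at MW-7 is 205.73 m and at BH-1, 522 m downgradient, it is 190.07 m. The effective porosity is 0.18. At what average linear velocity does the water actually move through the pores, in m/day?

Hydraulic gradient i = (205.73 − 190.07) / 522 = 15.66 / 522 = 0.03000.
Darcy flux q = K · i = 2320 × 0.03000 = 69.60 m/day.
Seepage velocity v = q / n_e = 69.60 / 0.18 = 386.7 m/day.

387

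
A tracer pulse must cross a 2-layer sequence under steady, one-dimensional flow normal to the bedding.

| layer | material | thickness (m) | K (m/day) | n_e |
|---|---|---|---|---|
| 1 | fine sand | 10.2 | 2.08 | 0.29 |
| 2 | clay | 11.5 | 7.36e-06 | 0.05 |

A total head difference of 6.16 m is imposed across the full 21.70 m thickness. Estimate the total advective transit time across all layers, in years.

With flow normal to the layers, continuity requires the same specific discharge q through every layer.
Σ(b_i/K_i) = 10.2/2.08 + 11.5/7.36e-06 = 1.563e+06 d.
q = Δh / Σ(b_i/K_i) = 6.16 / 1.563e+06 = 3.942e-06 m/day.
In each layer the seepage velocity is v_i = q/n_i, so the layer transit time is t_i = b_i·n_i / q:
  layer 1 (fine sand): t_1 = 10.2 × 0.29 / 3.942e-06 = 7.503e+05 d
  layer 2 (clay): t_2 = 11.5 × 0.05 / 3.942e-06 = 1.459e+05 d
Total t = Σ t_i = 8.962e+05 days = 2454 years.

2450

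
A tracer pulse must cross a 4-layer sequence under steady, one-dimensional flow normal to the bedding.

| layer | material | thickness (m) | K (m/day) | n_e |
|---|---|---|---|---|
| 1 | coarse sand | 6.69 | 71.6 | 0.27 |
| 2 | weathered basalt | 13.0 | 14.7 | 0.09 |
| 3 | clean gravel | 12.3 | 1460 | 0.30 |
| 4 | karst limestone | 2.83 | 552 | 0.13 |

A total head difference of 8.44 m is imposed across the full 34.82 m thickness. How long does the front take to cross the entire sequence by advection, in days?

With flow normal to the layers, continuity requires the same specific discharge q through every layer.
Σ(b_i/K_i) = 6.69/71.6 + 13.0/14.7 + 12.3/1460 + 2.83/552 = 0.9913 d.
q = Δh / Σ(b_i/K_i) = 8.44 / 0.9913 = 8.514 m/day.
In each layer the seepage velocity is v_i = q/n_i, so the layer transit time is t_i = b_i·n_i / q:
  layer 1 (coarse sand): t_1 = 6.69 × 0.27 / 8.514 = 0.2122 d
  layer 2 (weathered basalt): t_2 = 13.0 × 0.09 / 8.514 = 0.1374 d
  layer 3 (clean gravel): t_3 = 12.3 × 0.30 / 8.514 = 0.4334 d
  layer 4 (karst limestone): t_4 = 2.83 × 0.13 / 8.514 = 0.04321 d
Total t = Σ t_i = 0.8262 days.

0.826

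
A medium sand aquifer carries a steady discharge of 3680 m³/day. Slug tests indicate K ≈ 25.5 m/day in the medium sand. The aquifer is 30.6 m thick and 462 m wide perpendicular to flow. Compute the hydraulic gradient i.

0.0102

Cross-sectional area A = 462 × 30.6 = 14137 m².
From Q = K·A·i, i = Q / (K·A) = 3680 / (25.50 × 14137) = 0.01021.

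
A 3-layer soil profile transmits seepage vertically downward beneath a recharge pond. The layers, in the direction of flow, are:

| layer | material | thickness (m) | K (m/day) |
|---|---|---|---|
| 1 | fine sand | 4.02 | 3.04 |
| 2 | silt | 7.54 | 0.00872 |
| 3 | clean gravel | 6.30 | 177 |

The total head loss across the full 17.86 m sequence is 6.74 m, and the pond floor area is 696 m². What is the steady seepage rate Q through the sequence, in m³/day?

5.42

Flow is perpendicular to layering, so the layers act in series and the equivalent K is the thickness-weighted harmonic mean.
Total thickness L = 4.02 + 7.54 + 6.30 = 17.86 m.
Σ(b_i/K_i) = 4.02/3.04 + 7.54/0.00872 + 6.30/177 = 866.0 d.
K_eq = L / Σ(b_i/K_i) = 17.86 / 866.0 = 0.02062 m/day.
Q = K_eq · A · (Δh/L) = 0.02062 × 696 × (6.74/17.86) = 5.417 m³/day.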